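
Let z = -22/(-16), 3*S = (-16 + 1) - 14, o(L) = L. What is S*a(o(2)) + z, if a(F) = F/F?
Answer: -199/24 ≈ -8.2917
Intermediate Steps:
S = -29/3 (S = ((-16 + 1) - 14)/3 = (-15 - 14)/3 = (1/3)*(-29) = -29/3 ≈ -9.6667)
a(F) = 1
z = 11/8 (z = -22*(-1/16) = 11/8 ≈ 1.3750)
S*a(o(2)) + z = -29/3*1 + 11/8 = -29/3 + 11/8 = -199/24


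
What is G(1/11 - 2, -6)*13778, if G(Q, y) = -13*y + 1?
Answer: 1088462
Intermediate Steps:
G(Q, y) = 1 - 13*y
G(1/11 - 2, -6)*13778 = (1 - 13*(-6))*13778 = (1 + 78)*13778 = 79*13778 = 1088462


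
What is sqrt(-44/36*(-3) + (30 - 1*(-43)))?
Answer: sqrt(690)/3 ≈ 8.7560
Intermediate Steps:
sqrt(-44/36*(-3) + (30 - 1*(-43))) = sqrt(-44*1/36*(-3) + (30 + 43)) = sqrt(-11/9*(-3) + 73) = sqrt(11/3 + 73) = sqrt(230/3) = sqrt(690)/3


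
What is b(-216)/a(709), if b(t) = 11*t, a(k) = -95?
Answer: 2376/95 ≈ 25.011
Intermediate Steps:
b(-216)/a(709) = (11*(-216))/(-95) = -2376*(-1/95) = 2376/95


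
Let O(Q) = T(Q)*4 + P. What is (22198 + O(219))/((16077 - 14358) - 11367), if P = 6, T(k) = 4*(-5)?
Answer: -5531/2412 ≈ -2.2931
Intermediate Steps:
T(k) = -20
O(Q) = -74 (O(Q) = -20*4 + 6 = -80 + 6 = -74)
(22198 + O(219))/((16077 - 14358) - 11367) = (22198 - 74)/((16077 - 14358) - 11367) = 22124/(1719 - 11367) = 22124/(-9648) = 22124*(-1/9648) = -5531/2412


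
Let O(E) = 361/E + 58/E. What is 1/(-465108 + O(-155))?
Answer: -155/72092159 ≈ -2.1500e-6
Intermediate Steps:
O(E) = 419/E
1/(-465108 + O(-155)) = 1/(-465108 + 419/(-155)) = 1/(-465108 + 419*(-1/155)) = 1/(-465108 - 419/155) = 1/(-72092159/155) = -155/72092159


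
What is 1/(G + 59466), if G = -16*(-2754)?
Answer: 1/103530 ≈ 9.6590e-6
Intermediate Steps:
G = 44064
1/(G + 59466) = 1/(44064 + 59466) = 1/103530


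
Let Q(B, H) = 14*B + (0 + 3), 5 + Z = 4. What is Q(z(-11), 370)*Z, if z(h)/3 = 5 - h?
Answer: -675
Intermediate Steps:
Z = -1 (Z = -5 + 4 = -1)
z(h) = 15 - 3*h (z(h) = 3*(5 - h) = 15 - 3*h)
Q(B, H) = 3 + 14*B (Q(B, H) = 14*B + 3 = 3 + 14*B)
Q(z(-11), 370)*Z = (3 + 14*(15 - 3*(-11)))*(-1) = (3 + 14*(15 + 33))*(-1) = (3 + 14*48)*(-1) = (3 + 672)*(-1) = 675*(-1) = -675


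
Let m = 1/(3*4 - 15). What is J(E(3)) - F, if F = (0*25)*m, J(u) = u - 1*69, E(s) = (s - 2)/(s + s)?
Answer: -413/6 ≈ -68.833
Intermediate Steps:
E(s) = (-2 + s)/(2*s) (E(s) = (-2 + s)/((2*s)) = (-2 + s)*(1/(2*s)) = (-2 + s)/(2*s))
J(u) = -69 + u (J(u) = u - 69 = -69 + u)
m = -⅓ (m = 1/(12 - 15) = 1/(-3) = -⅓ ≈ -0.33333)
F = 0 (F = (0*25)*(-⅓) = 0*(-⅓) = 0)
J(E(3)) - F = (-69 + (½)*(-2 + 3)/3) - 1*0 = (-69 + (½)*(⅓)*1) + 0 = (-69 + ⅙) + 0 = -413/6 + 0 = -413/6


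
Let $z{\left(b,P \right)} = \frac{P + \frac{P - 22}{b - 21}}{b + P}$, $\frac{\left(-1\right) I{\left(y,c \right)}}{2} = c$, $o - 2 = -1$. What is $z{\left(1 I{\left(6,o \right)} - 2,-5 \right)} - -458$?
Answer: $\frac{103148}{225} \approx 458.44$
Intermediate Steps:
$o = 1$ ($o = 2 - 1 = 1$)
$I{\left(y,c \right)} = - 2 c$
$z{\left(b,P \right)} = \frac{P + \frac{-22 + P}{-21 + b}}{P + b}$
$z{\left(1 I{\left(6,o \right)} - 2,-5 \right)} - -458 = \frac{-22 - -100 - 5 \left(1 \left(\left(-2\right) 1\right) - 2\right)}{\left(1 \left(\left(-2\right) 1\right) - 2\right)^{2} - -105 - 21 \left(1 \left(\left(-2\right) 1\right) - 2\right) - 5 \left(1 \left(\left(-2\right) 1\right) - 2\right)} - -458 = \frac{-22 + 100 - 5 \left(1 \left(-2\right) - 2\right)}{\left(1 \left(-2\right) - 2\right)^{2} + 105 - 21 \left(1 \left(-2\right) - 2\right) - 5 \left(1 \left(-2\right) - 2\right)} + 458 = \frac{-22 + 100 - 5 \left(-2 - 2\right)}{\left(-2 - 2\right)^{2} + 105 - 21 \left(-2 - 2\right) - 5 \left(-2 - 2\right)} + 458 = \frac{-22 + 100 - -20}{\left(-4\right)^{2} + 105 - -84 - -20} + 458 = \frac{-22 + 100 + 20}{16 + 105 + 84 + 20} + 458 = \frac{1}{225} \cdot 98 + 458 = \frac{98}{225} + 458 = \frac{103148}{225}$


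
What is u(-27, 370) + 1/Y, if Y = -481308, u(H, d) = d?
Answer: 178083959/481308 ≈ 370.00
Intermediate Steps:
u(-27, 370) + 1/Y = 370 + 1/(-481308) = 370 - 1/481308 = 178083959/481308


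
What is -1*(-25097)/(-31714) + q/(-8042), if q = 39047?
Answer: -360041658/63760997 ≈ -5.6467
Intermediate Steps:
-1*(-25097)/(-31714) + q/(-8042) = -1*(-25097)/(-31714) + 39047/(-8042) = 25097*(-1/31714) + 39047*(-1/8042) = -25097/31714 - 39047/8042 = -360041658/63760997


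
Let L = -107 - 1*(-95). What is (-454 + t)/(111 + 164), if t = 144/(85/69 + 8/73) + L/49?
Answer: -114856234/91050575 ≈ -1.2615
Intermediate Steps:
L = -12 (L = -107 + 95 = -12)
t = 35459988/331093 (t = 144/(85/69 + 8/73) - 12/49 = 144/(6757/5037) - 12/49 = 144*(5037/6757) - 12/49 = 725328/6757 - 12/49 = 35459988/331093 ≈ 107.10)
(-454 + t)/(111 + 164) = (-454 + 35459988/331093)/(111 + 164) = -114856234/331093/275 = -114856234/331093*1/275 = -114856234/91050575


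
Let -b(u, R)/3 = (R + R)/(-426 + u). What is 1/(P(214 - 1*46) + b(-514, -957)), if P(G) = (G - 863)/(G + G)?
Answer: -78960/645653 ≈ -0.12229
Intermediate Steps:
b(u, R) = -6*R/(-426 + u) (b(u, R) = -3*(R + R)/(-426 + u) = -3*2*R/(-426 + u) = -6*R/(-426 + u))
P(G) = (-863 + G)/(2*G) (P(G) = (-863 + G)/((2*G)) = (-863 + G)*(1/(2*G)) = (-863 + G)/(2*G))
1/(P(214 - 1*46) + b(-514, -957)) = 1/((-863 + (214 - 1*46))/(2*(214 - 1*46)) - 6*(-957)/(-426 - 514)) = 1/((-863 + (214 - 46))/(2*(214 - 46)) - 6*(-957)/(-940)) = 1/((½)*(-863 + 168)/168 - 6*(-957)*(-1/940)) = 1/((½)*(1/168)*(-695) - 2871/470) = 1/(-695/336 - 2871/470) = 1/(-645653/78960) = -78960/645653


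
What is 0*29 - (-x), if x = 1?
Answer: 1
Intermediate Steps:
0*29 - (-x) = 0*29 - (-1*1) = 0 - (-1) = 0 - 1*(-1) = 0 + 1 = 1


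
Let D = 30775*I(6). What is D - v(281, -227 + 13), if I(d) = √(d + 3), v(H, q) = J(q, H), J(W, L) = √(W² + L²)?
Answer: 92325 - √124757 ≈ 91972.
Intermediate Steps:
J(W, L) = √(L² + W²)
v(H, q) = √(H² + q²)
I(d) = √(3 + d)
D = 92325 (D = 30775*√(3 + 6) = 30775*√9 = 30775*3 = 92325)
D - v(281, -227 + 13) = 92325 - √(281² + (-227 + 13)²) = 92325 - √(78961 + (-214)²) = 92325 - √(78961 + 45796) = 92325 - √124757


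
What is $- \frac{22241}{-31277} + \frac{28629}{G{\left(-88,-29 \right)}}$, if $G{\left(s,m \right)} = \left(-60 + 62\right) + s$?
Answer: $- \frac{893516507}{2689822} \approx -332.18$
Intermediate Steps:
$G{\left(s,m \right)} = 2 + s$
$- \frac{22241}{-31277} + \frac{28629}{G{\left(-88,-29 \right)}} = - \frac{22241}{-31277} + \frac{28629}{2 - 88} = \left(-22241\right) \left(- \frac{1}{31277}\right) + \frac{28629}{-86} = \frac{22241}{31277} + 28629 \left(- \frac{1}{86}\right) = \frac{22241}{31277} - \frac{28629}{86} = - \frac{893516507}{2689822}$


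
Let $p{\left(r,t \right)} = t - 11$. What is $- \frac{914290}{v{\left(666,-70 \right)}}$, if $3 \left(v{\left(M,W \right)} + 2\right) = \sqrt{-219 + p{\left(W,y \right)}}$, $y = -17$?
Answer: $\frac{16457220}{283} + \frac{2742870 i \sqrt{247}}{283} \approx 58153.0 + 1.5232 \cdot 10^{5} i$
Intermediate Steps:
$p{\left(r,t \right)} = -11 + t$ ($p{\left(r,t \right)} = t - 11 = -11 + t$)
$v{\left(M,W \right)} = -2 + \frac{i \sqrt{247}}{3}$ ($v{\left(M,W \right)} = -2 + \frac{\sqrt{-219 - 28}}{3} = -2 + \frac{\sqrt{-247}}{3} = -2 + \frac{i \sqrt{247}}{3}$)
$- \frac{914290}{v{\left(666,-70 \right)}} = - \frac{914290}{-2 + \frac{i \sqrt{247}}{3}}$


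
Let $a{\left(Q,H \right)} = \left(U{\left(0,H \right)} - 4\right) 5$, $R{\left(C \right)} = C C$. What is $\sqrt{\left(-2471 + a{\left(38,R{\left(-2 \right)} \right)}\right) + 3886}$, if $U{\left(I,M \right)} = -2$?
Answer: $\sqrt{1385} \approx 37.216$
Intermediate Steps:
$R{\left(C \right)} = C^{2}$
$a{\left(Q,H \right)} = -30$ ($a{\left(Q,H \right)} = \left(-2 - 4\right) 5 = \left(-6\right) 5 = -30$)
$\sqrt{\left(-2471 + a{\left(38,R{\left(-2 \right)} \right)}\right) + 3886} = \sqrt{\left(-2471 - 30\right) + 3886} = \sqrt{-2501 + 3886} = \sqrt{1385}$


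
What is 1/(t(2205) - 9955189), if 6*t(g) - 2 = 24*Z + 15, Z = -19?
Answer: -6/59731573 ≈ -1.0045e-7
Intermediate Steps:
t(g) = -439/6 (t(g) = 1/3 + (24*(-19) + 15)/6 = 1/3 + (-456 + 15)/6 = 1/3 + (1/6)*(-441) = 1/3 - 147/2 = -439/6)
1/(t(2205) - 9955189) = 1/(-439/6 - 9955189) = 1/(-59731573/6) = -6/59731573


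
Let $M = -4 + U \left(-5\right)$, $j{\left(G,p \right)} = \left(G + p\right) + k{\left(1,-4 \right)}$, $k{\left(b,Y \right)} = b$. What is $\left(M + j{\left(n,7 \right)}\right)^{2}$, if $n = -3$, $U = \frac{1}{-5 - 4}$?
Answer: $\frac{196}{81} \approx 2.4198$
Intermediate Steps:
$U = - \frac{1}{9}$ ($U = \frac{1}{-9} = - \frac{1}{9} \approx -0.11111$)
$j{\left(G,p \right)} = 1 + G + p$ ($j{\left(G,p \right)} = \left(G + p\right) + 1 = 1 + G + p$)
$M = - \frac{31}{9}$ ($M = -4 - - \frac{5}{9} = -4 + \frac{5}{9} = - \frac{31}{9} \approx -3.4444$)
$\left(M + j{\left(n,7 \right)}\right)^{2} = \left(- \frac{31}{9} + \left(1 - 3 + 7\right)\right)^{2} = \left(- \frac{31}{9} + 5\right)^{2} = \left(\frac{14}{9}\right)^{2} = \frac{196}{81}$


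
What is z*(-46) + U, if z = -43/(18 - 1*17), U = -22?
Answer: 1956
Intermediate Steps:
z = -43 (z = -43/(18 - 17) = -43/1 = -43*1 = -43)
z*(-46) + U = -43*(-46) - 22 = 1978 - 22 = 1956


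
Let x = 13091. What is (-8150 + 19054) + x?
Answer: 23995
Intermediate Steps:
(-8150 + 19054) + x = (-8150 + 19054) + 13091 = 10904 + 13091 = 23995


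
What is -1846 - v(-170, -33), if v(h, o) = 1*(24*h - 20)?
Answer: 2254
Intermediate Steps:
v(h, o) = -20 + 24*h (v(h, o) = 1*(-20 + 24*h) = -20 + 24*h)
-1846 - v(-170, -33) = -1846 - (-20 + 24*(-170)) = -1846 - (-20 - 4080) = -1846 - 1*(-4100) = -1846 + 4100 = 2254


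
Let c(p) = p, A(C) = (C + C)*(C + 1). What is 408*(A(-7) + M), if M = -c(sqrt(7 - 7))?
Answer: 34272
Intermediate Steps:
A(C) = 2*C*(1 + C) (A(C) = (2*C)*(1 + C) = 2*C*(1 + C))
M = 0 (M = -sqrt(7 - 7) = -sqrt(0) = -1*0 = 0)
408*(A(-7) + M) = 408*(2*(-7)*(1 - 7) + 0) = 408*(2*(-7)*(-6) + 0) = 408*(84 + 0) = 408*84 = 34272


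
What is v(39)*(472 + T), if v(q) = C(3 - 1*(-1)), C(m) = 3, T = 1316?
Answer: 5364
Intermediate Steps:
v(q) = 3
v(39)*(472 + T) = 3*(472 + 1316) = 3*1788 = 5364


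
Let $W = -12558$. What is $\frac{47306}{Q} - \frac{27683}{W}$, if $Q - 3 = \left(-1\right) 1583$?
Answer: $- \frac{68791201}{2480205} \approx -27.736$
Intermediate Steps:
$Q = -1580$ ($Q = 3 - 1583 = -1580$)
$\frac{47306}{Q} - \frac{27683}{W} = \frac{47306}{-1580} - \frac{27683}{-12558} = 47306 \left(- \frac{1}{1580}\right) - - \frac{27683}{12558} = - \frac{23653}{790} + \frac{27683}{12558} = - \frac{68791201}{2480205}$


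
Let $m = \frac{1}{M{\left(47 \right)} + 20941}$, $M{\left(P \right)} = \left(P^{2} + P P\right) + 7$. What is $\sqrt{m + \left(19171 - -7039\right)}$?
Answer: $\frac{3 \sqrt{1873822668014}}{25366} \approx 161.9$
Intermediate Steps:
$M{\left(P \right)} = 7 + 2 P^{2}$ ($M{\left(P \right)} = \left(P^{2} + P^{2}\right) + 7 = 2 P^{2} + 7 = 7 + 2 P^{2}$)
$m = \frac{1}{25366}$ ($m = \frac{1}{\left(7 + 2 \cdot 47^{2}\right) + 20941} = \frac{1}{\left(7 + 2 \cdot 2209\right) + 20941} = \frac{1}{\left(7 + 4418\right) + 20941} = \frac{1}{4425 + 20941} = \frac{1}{25366} \approx 3.9423 \cdot 10^{-5}$)
$\sqrt{m + \left(19171 - -7039\right)} = \sqrt{\frac{1}{25366} + \left(19171 - -7039\right)} = \sqrt{\frac{1}{25366} + \left(19171 + 7039\right)} = \sqrt{\frac{1}{25366} + 26210} = \sqrt{\frac{664842861}{25366}} = \frac{3 \sqrt{1873822668014}}{25366}$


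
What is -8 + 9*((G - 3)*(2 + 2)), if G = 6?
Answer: 100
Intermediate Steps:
-8 + 9*((G - 3)*(2 + 2)) = -8 + 9*((6 - 3)*(2 + 2)) = -8 + 9*(3*4) = -8 + 9*12 = -8 + 108 = 100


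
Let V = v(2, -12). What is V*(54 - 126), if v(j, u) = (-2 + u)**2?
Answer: -14112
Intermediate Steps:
V = 196 (V = (-2 - 12)**2 = (-14)**2 = 196)
V*(54 - 126) = 196*(54 - 126) = 196*(-72) = -14112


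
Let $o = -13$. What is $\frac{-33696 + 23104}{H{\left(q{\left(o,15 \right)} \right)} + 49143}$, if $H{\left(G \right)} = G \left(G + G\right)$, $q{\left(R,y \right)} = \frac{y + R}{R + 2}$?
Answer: $- \frac{1281632}{5946311} \approx -0.21553$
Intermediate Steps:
$q{\left(R,y \right)} = \frac{R + y}{2 + R}$
$H{\left(G \right)} = 2 G^{2}$ ($H{\left(G \right)} = G 2 G = 2 G^{2}$)
$\frac{-33696 + 23104}{H{\left(q{\left(o,15 \right)} \right)} + 49143} = \frac{-33696 + 23104}{2 \left(\frac{-13 + 15}{2 - 13}\right)^{2} + 49143} = - \frac{10592}{2 \left(\frac{1}{-11} \cdot 2\right)^{2} + 49143} = - \frac{10592}{2 \left(\left(- \frac{1}{11}\right) 2\right)^{2} + 49143} = - \frac{10592}{2 \left(- \frac{2}{11}\right)^{2} + 49143} = - \frac{10592}{2 \cdot \frac{4}{121} + 49143} = - \frac{10592}{\frac{8}{121} + 49143} = - \frac{10592}{\frac{5946311}{121}} = \left(-10592\right) \frac{121}{5946311} = - \frac{1281632}{5946311}$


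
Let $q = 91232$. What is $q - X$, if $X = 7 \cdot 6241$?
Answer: $47545$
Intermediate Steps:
$X = 43687$
$q - X = 91232 - 43687 = 47545$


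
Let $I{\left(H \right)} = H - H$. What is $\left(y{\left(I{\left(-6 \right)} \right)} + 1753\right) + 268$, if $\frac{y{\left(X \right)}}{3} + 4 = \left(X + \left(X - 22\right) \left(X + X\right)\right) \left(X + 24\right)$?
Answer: $2009$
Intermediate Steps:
$I{\left(H \right)} = 0$
$y{\left(X \right)} = -12 + 3 \left(24 + X\right) \left(X + 2 X \left(-22 + X\right)\right)$ ($y{\left(X \right)} = -12 + 3 \left(X + \left(X - 22\right) \left(X + X\right)\right) \left(X + 24\right) = -12 + 3 \left(X + \left(-22 + X\right) 2 X\right) \left(24 + X\right) = -12 + 3 \left(X + 2 X \left(-22 + X\right)\right) \left(24 + X\right) = -12 + 3 \left(24 + X\right) \left(X + 2 X \left(-22 + X\right)\right)$)
$\left(y{\left(I{\left(-6 \right)} \right)} + 1753\right) + 268 = \left(\left(-12 - 0 + 6 \cdot 0^{3} + 15 \cdot 0^{2}\right) + 1753\right) + 268 = \left(\left(-12 + 0 + 6 \cdot 0 + 15 \cdot 0\right) + 1753\right) + 268 = \left(\left(-12 + 0 + 0 + 0\right) + 1753\right) + 268 = \left(-12 + 1753\right) + 268 = 1741 + 268 = 2009$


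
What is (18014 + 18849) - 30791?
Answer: 6072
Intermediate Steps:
(18014 + 18849) - 30791 = 36863 - 30791 = 6072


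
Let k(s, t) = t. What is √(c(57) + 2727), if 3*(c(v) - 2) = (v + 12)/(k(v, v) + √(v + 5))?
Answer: √(155576 + 2729*√62)/√(57 + √62) ≈ 52.243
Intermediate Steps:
c(v) = 2 + (12 + v)/(3*(v + √(5 + v))) (c(v) = 2 + ((v + 12)/(v + √(v + 5)))/3 = 2 + ((12 + v)/(v + √(5 + v)))/3 = 2 + (12 + v)/(3*(v + √(5 + v))))
√(c(57) + 2727) = √((4 + 2*√(5 + 57) + (7/3)*57)/(57 + √(5 + 57)) + 2727) = √((4 + 2*√62 + 133)/(57 + √62) + 2727) = √((137 + 2*√62)/(57 + √62) + 2727) = √(2727 + (137 + 2*√62)/(57 + √62))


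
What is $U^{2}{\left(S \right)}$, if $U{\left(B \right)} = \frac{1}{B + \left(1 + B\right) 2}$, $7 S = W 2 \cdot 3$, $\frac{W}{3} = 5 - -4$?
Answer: $\frac{49}{250000} \approx 0.000196$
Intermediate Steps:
$W = 27$ ($W = 3 \left(5 - -4\right) = 3 \left(5 + 4\right) = 3 \cdot 9 = 27$)
$S = \frac{162}{7}$ ($S = \frac{27 \cdot 2 \cdot 3}{7} = \frac{54 \cdot 3}{7} = \frac{1}{7} \cdot 162 = \frac{162}{7} \approx 23.143$)
$U{\left(B \right)} = \frac{1}{2 + 3 B}$ ($U{\left(B \right)} = \frac{1}{B + \left(2 + 2 B\right)} = \frac{1}{2 + 3 B}$)
$U^{2}{\left(S \right)} = \left(\frac{1}{2 + 3 \cdot \frac{162}{7}}\right)^{2} = \left(\frac{1}{2 + \frac{486}{7}}\right)^{2} = \left(\frac{1}{\frac{500}{7}}\right)^{2} = \left(\frac{7}{500}\right)^{2} = \frac{49}{250000}$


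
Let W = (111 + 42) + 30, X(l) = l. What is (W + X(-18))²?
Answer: 27225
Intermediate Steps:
W = 183 (W = 153 + 30 = 183)
(W + X(-18))² = (183 - 18)² = 165² = 27225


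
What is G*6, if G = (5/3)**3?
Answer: 250/9 ≈ 27.778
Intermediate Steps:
G = 125/27 (G = (5*(1/3))**3 = (5/3)**3 = 125/27 ≈ 4.6296)
G*6 = (125/27)*6 = 250/9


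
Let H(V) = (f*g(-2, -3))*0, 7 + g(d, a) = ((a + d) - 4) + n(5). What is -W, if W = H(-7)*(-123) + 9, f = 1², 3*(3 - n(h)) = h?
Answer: -9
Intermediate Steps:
n(h) = 3 - h/3
f = 1
g(d, a) = -29/3 + a + d (g(d, a) = -7 + (((a + d) - 4) + (3 - ⅓*5)) = -7 + ((-4 + a + d) + (3 - 5/3)) = -7 + ((-4 + a + d) + 4/3) = -7 + (-8/3 + a + d) = -29/3 + a + d)
H(V) = 0 (H(V) = (1*(-29/3 - 3 - 2))*0 = (1*(-44/3))*0 = -44/3*0 = 0)
W = 9 (W = 0*(-123) + 9 = 0 + 9 = 9)
-W = -1*9 = -9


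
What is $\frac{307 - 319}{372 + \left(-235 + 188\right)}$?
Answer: $- \frac{12}{325} \approx -0.036923$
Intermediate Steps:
$\frac{307 - 319}{372 + \left(-235 + 188\right)} = - \frac{12}{372 - 47} = - \frac{12}{325}$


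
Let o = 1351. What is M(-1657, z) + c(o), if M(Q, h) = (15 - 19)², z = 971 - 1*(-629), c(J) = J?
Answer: 1367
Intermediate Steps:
z = 1600 (z = 971 + 629 = 1600)
M(Q, h) = 16 (M(Q, h) = (-4)² = 16)
M(-1657, z) + c(o) = 16 + 1351 = 1367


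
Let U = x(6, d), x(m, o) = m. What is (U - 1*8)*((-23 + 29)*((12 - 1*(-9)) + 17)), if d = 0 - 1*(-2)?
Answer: -456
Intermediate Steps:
d = 2 (d = 0 + 2 = 2)
U = 6
(U - 1*8)*((-23 + 29)*((12 - 1*(-9)) + 17)) = (6 - 1*8)*((-23 + 29)*((12 - 1*(-9)) + 17)) = (6 - 8)*(6*((12 + 9) + 17)) = -12*(21 + 17) = -12*38 = -2*228 = -456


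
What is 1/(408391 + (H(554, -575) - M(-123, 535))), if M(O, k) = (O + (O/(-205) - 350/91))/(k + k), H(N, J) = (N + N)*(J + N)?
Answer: 34775/13392656428 ≈ 2.5966e-6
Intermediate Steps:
H(N, J) = 2*N*(J + N) (H(N, J) = (2*N)*(J + N) = 2*N*(J + N))
M(O, k) = (-50/13 + 204*O/205)/(2*k) (M(O, k) = (O + (O*(-1/205) - 350*1/91))/((2*k)) = (O + (-O/205 - 50/13))*(1/(2*k)) = (O + (-50/13 - O/205))*(1/(2*k)) = (-50/13 + 204*O/205)*(1/(2*k)) = (-50/13 + 204*O/205)/(2*k))
1/(408391 + (H(554, -575) - M(-123, 535))) = 1/(408391 + (2*554*(-575 + 554) - (-5125 + 1326*(-123))/(2665*535))) = 1/(408391 + (2*554*(-21) - (-5125 - 163098)/(2665*535))) = 1/(408391 + (-23268 - (-168223)/(2665*535))) = 1/(408391 + (-23268 - 1*(-4103/34775))) = 1/(408391 + (-23268 + 4103/34775)) = 1/(408391 - 809140597/34775) = 1/(13392656428/34775) = 34775/13392656428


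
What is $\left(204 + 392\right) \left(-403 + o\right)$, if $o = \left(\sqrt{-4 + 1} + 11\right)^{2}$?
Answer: $-169860 + 13112 i \sqrt{3} \approx -1.6986 \cdot 10^{5} + 22711.0 i$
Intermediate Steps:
$o = \left(11 + i \sqrt{3}\right)^{2}$ ($o = \left(\sqrt{-3} + 11\right)^{2} = \left(i \sqrt{3} + 11\right)^{2} = \left(11 + i \sqrt{3}\right)^{2} \approx 118.0 + 38.105 i$)
$\left(204 + 392\right) \left(-403 + o\right) = \left(204 + 392\right) \left(-403 + \left(11 + i \sqrt{3}\right)^{2}\right) = 596 \left(-403 + \left(11 + i \sqrt{3}\right)^{2}\right) = -240188 + 596 \left(11 + i \sqrt{3}\right)^{2}$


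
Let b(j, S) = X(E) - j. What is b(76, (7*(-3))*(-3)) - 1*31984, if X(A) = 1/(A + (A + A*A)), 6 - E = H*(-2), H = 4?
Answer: -7181439/224 ≈ -32060.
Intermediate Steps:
E = 14 (E = 6 - 4*(-2) = 6 - 1*(-8) = 6 + 8 = 14)
X(A) = 1/(A² + 2*A) (X(A) = 1/(A + (A + A²)) = 1/(A² + 2*A))
b(j, S) = 1/224 - j (b(j, S) = 1/(14*(2 + 14)) - j = (1/14)/16 - j = (1/14)*(1/16) - j = 1/224 - j)
b(76, (7*(-3))*(-3)) - 1*31984 = (1/224 - 1*76) - 1*31984 = (1/224 - 76) - 31984 = -17023/224 - 31984 = -7181439/224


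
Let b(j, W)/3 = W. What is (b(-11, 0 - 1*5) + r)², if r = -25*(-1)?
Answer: 100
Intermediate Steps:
b(j, W) = 3*W
r = 25
(b(-11, 0 - 1*5) + r)² = (3*(0 - 1*5) + 25)² = (3*(0 - 5) + 25)² = (3*(-5) + 25)² = (-15 + 25)² = 10² = 100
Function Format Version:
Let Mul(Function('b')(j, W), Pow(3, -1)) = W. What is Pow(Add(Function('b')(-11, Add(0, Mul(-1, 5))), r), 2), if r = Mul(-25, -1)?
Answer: 100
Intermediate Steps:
Function('b')(j, W) = Mul(3, W)
r = 25
Pow(Add(Function('b')(-11, Add(0, Mul(-1, 5))), r), 2) = Pow(Add(Mul(3, Add(0, Mul(-1, 5))), 25), 2) = Pow(Add(Mul(3, Add(0, -5)), 25), 2) = Pow(Add(Mul(3, -5), 25), 2) = Pow(Add(-15, 25), 2) = Pow(10, 2) = 100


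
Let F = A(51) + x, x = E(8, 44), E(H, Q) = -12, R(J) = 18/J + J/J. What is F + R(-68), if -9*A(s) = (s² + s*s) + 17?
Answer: -180893/306 ≈ -591.15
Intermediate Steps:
R(J) = 1 + 18/J (R(J) = 18/J + 1 = 1 + 18/J)
x = -12
A(s) = -17/9 - 2*s²/9 (A(s) = -((s² + s*s) + 17)/9 = -((s² + s²) + 17)/9 = -(2*s² + 17)/9 = -(17 + 2*s²)/9 = -17/9 - 2*s²/9)
F = -5327/9 (F = (-17/9 - 2/9*51²) - 12 = (-17/9 - 2/9*2601) - 12 = (-17/9 - 578) - 12 = -5219/9 - 12 = -5327/9 ≈ -591.89)
F + R(-68) = -5327/9 + (18 - 68)/(-68) = -5327/9 - 1/68*(-50) = -5327/9 + 25/34 = -180893/306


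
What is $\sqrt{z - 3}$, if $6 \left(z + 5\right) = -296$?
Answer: $\frac{2 i \sqrt{129}}{3} \approx 7.5719 i$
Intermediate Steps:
$z = - \frac{163}{3}$ ($z = -5 + \frac{1}{6} \left(-296\right) = -5 - \frac{148}{3} = - \frac{163}{3} \approx -54.333$)
$\sqrt{z - 3} = \sqrt{- \frac{163}{3} - 3} = \sqrt{- \frac{172}{3}} = \frac{2 i \sqrt{129}}{3}$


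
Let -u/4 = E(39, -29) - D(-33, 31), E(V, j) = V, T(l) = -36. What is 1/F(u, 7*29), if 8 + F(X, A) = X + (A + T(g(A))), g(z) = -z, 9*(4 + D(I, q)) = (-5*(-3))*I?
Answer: -1/233 ≈ -0.0042918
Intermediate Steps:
D(I, q) = -4 + 5*I/3 (D(I, q) = -4 + ((-5*(-3))*I)/9 = -4 + (15*I)/9 = -4 + 5*I/3)
u = -392 (u = -4*(39 - (-4 + (5/3)*(-33))) = -4*(39 - (-4 - 55)) = -4*(39 - 1*(-59)) = -4*(39 + 59) = -4*98 = -392)
F(X, A) = -44 + A + X (F(X, A) = -8 + (X + (A - 36)) = -8 + (X + (-36 + A)) = -8 + (-36 + A + X) = -44 + A + X)
1/F(u, 7*29) = 1/(-44 + 7*29 - 392) = 1/(-44 + 203 - 392) = 1/(-233) = -1/233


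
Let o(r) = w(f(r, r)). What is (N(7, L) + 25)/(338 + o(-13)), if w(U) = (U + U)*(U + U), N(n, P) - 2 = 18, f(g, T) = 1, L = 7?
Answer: 5/38 ≈ 0.13158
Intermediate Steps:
N(n, P) = 20 (N(n, P) = 2 + 18 = 20)
w(U) = 4*U² (w(U) = (2*U)*(2*U) = 4*U²)
o(r) = 4 (o(r) = 4*1² = 4*1 = 4)
(N(7, L) + 25)/(338 + o(-13)) = (20 + 25)/(338 + 4) = 45/342 = 45*(1/342) = 5/38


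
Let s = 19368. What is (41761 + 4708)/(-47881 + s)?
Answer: -46469/28513 ≈ -1.6297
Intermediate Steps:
(41761 + 4708)/(-47881 + s) = (41761 + 4708)/(-47881 + 19368) = 46469/(-28513) = 46469*(-1/28513) = -46469/28513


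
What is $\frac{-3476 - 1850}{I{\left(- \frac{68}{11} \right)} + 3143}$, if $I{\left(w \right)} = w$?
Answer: $- \frac{58586}{34505} \approx -1.6979$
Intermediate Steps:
$\frac{-3476 - 1850}{I{\left(- \frac{68}{11} \right)} + 3143} = \frac{-3476 - 1850}{- \frac{68}{11} + 3143} = - \frac{5326}{\left(-68\right) \frac{1}{11} + 3143} = - \frac{5326}{- \frac{68}{11} + 3143} = - \frac{5326}{\frac{34505}{11}} = \left(-5326\right) \frac{11}{34505} = - \frac{58586}{34505}$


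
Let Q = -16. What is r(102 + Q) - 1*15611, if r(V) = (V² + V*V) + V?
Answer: -733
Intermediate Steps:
r(V) = V + 2*V² (r(V) = (V² + V²) + V = 2*V² + V = V + 2*V²)
r(102 + Q) - 1*15611 = (102 - 16)*(1 + 2*(102 - 16)) - 1*15611 = 86*(1 + 2*86) - 15611 = 86*(1 + 172) - 15611 = 86*173 - 15611 = 14878 - 15611 = -733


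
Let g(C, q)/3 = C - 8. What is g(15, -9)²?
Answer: 441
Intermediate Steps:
g(C, q) = -24 + 3*C (g(C, q) = 3*(C - 8) = 3*(-8 + C) = -24 + 3*C)
g(15, -9)² = (-24 + 3*15)² = (-24 + 45)² = 21² = 441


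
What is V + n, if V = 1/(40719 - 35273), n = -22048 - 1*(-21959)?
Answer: -484693/5446 ≈ -89.000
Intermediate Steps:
n = -89 (n = -22048 + 21959 = -89)
V = 1/5446 ≈ 0.00018362
V + n = 1/5446 - 89 = -484693/5446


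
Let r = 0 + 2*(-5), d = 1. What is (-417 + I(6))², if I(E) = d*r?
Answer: 182329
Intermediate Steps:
r = -10 (r = 0 - 10 = -10)
I(E) = -10 (I(E) = 1*(-10) = -10)
(-417 + I(6))² = (-417 - 10)² = (-427)² = 182329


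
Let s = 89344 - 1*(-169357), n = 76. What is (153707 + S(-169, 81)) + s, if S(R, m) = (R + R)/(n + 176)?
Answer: 51963239/126 ≈ 4.1241e+5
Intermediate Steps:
S(R, m) = R/126 (S(R, m) = (R + R)/(76 + 176) = (2*R)/252 = (2*R)*(1/252) = R/126)
s = 258701 (s = 89344 + 169357 = 258701)
(153707 + S(-169, 81)) + s = (153707 + (1/126)*(-169)) + 258701 = (153707 - 169/126) + 258701 = 19366913/126 + 258701 = 51963239/126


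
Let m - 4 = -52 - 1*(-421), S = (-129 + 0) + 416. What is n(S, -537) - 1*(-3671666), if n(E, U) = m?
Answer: 3672039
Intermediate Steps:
S = 287 (S = -129 + 416 = 287)
m = 373 (m = 4 + (-52 - 1*(-421)) = 4 + (-52 + 421) = 4 + 369 = 373)
n(E, U) = 373
n(S, -537) - 1*(-3671666) = 373 - 1*(-3671666) = 373 + 3671666 = 3672039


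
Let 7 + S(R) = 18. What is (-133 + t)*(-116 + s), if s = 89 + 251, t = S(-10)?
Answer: -27328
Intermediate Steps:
S(R) = 11 (S(R) = -7 + 18 = 11)
t = 11
s = 340
(-133 + t)*(-116 + s) = (-133 + 11)*(-116 + 340) = -122*224 = -27328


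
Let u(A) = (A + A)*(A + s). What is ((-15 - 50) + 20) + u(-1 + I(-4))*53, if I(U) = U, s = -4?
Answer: 4725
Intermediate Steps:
u(A) = 2*A*(-4 + A) (u(A) = (A + A)*(A - 4) = (2*A)*(-4 + A) = 2*A*(-4 + A))
((-15 - 50) + 20) + u(-1 + I(-4))*53 = ((-15 - 50) + 20) + (2*(-1 - 4)*(-4 + (-1 - 4)))*53 = (-65 + 20) + (2*(-5)*(-4 - 5))*53 = -45 + (2*(-5)*(-9))*53 = -45 + 90*53 = -45 + 4770 = 4725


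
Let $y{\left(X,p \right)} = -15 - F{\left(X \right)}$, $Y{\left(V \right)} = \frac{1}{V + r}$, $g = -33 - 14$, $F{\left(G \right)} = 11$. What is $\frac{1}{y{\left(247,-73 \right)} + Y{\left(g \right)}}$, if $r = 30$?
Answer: $- \frac{17}{443} \approx -0.038375$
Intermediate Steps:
$g = -47$
$Y{\left(V \right)} = \frac{1}{30 + V}$ ($Y{\left(V \right)} = \frac{1}{V + 30} = \frac{1}{30 + V}$)
$y{\left(X,p \right)} = -26$ ($y{\left(X,p \right)} = -15 - 11 = -26$)
$\frac{1}{y{\left(247,-73 \right)} + Y{\left(g \right)}} = \frac{1}{-26 + \frac{1}{30 - 47}} = \frac{1}{-26 + \frac{1}{-17}} = \frac{1}{-26 - \frac{1}{17}} = \frac{1}{- \frac{443}{17}} = - \frac{17}{443}$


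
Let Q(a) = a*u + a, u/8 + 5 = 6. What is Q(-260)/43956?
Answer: -65/1221 ≈ -0.053235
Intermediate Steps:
u = 8 (u = -40 + 8*6 = -40 + 48 = 8)
Q(a) = 9*a (Q(a) = a*8 + a = 8*a + a = 9*a)
Q(-260)/43956 = (9*(-260))/43956 = -2340*1/43956 = -65/1221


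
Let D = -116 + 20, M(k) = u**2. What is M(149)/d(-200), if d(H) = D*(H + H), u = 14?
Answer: 49/9600 ≈ 0.0051042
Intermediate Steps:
M(k) = 196 (M(k) = 14**2 = 196)
D = -96
d(H) = -192*H (d(H) = -96*(H + H) = -192*H)
M(149)/d(-200) = 196/((-192*(-200))) = 196/38400 = 196*(1/38400) = 49/9600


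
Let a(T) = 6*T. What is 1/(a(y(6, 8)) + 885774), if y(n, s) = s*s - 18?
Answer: 1/886050 ≈ 1.1286e-6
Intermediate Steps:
y(n, s) = -18 + s**2 (y(n, s) = s**2 - 18 = -18 + s**2)
1/(a(y(6, 8)) + 885774) = 1/(6*(-18 + 8**2) + 885774) = 1/(6*(-18 + 64) + 885774) = 1/(6*46 + 885774) = 1/(276 + 885774) = 1/886050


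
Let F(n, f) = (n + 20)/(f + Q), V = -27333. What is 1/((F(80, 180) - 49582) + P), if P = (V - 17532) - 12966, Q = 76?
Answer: -64/6874407 ≈ -9.3099e-6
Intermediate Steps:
F(n, f) = (20 + n)/(76 + f) (F(n, f) = (n + 20)/(f + 76) = (20 + n)/(76 + f))
P = -57831 (P = (-27333 - 17532) - 12966 = -44865 - 12966 = -57831)
1/((F(80, 180) - 49582) + P) = 1/(((20 + 80)/(76 + 180) - 49582) - 57831) = 1/((100/256 - 49582) - 57831) = 1/(((1/256)*100 - 49582) - 57831) = 1/((25/64 - 49582) - 57831) = 1/(-3173223/64 - 57831) = 1/(-6874407/64) = -64/6874407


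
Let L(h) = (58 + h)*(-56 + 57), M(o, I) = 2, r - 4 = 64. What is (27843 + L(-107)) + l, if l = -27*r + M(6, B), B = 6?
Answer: 25960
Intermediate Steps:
r = 68 (r = 4 + 64 = 68)
L(h) = 58 + h (L(h) = (58 + h)*1 = 58 + h)
l = -1834 (l = -27*68 + 2 = -1836 + 2 = -1834)
(27843 + L(-107)) + l = (27843 + (58 - 107)) - 1834 = (27843 - 49) - 1834 = 27794 - 1834 = 25960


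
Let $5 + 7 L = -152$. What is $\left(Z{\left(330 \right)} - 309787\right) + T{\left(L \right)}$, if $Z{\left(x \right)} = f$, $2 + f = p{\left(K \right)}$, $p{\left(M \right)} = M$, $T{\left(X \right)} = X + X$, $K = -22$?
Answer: $- \frac{2168991}{7} \approx -3.0986 \cdot 10^{5}$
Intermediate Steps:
$L = - \frac{157}{7}$ ($L = - \frac{5}{7} + \frac{1}{7} \left(-152\right) = - \frac{5}{7} - \frac{152}{7} = - \frac{157}{7} \approx -22.429$)
$T{\left(X \right)} = 2 X$
$f = -24$ ($f = -2 - 22 = -24$)
$Z{\left(x \right)} = -24$
$\left(Z{\left(330 \right)} - 309787\right) + T{\left(L \right)} = \left(-24 - 309787\right) + 2 \left(- \frac{157}{7}\right) = -309811 - \frac{314}{7} = - \frac{2168991}{7}$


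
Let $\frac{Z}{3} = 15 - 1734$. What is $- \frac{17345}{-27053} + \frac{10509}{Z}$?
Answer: $- \frac{64950604}{46504107} \approx -1.3967$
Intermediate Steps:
$Z = -5157$ ($Z = 3 \left(15 - 1734\right) = 3 \left(-1719\right) = -5157$)
$- \frac{17345}{-27053} + \frac{10509}{Z} = - \frac{17345}{-27053} + \frac{10509}{-5157} = \left(-17345\right) \left(- \frac{1}{27053}\right) + 10509 \left(- \frac{1}{5157}\right) = \frac{17345}{27053} - \frac{3503}{1719} = - \frac{64950604}{46504107}$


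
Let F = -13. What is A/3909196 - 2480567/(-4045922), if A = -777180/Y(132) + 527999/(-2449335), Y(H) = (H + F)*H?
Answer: 555174117715539018988/905533996284677183655 ≈ 0.61309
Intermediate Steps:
Y(H) = H*(-13 + H) (Y(H) = (H - 13)*H = (-13 + H)*H = H*(-13 + H))
A = -22760333138/458025645 (A = -777180*1/(132*(-13 + 132)) + 527999/(-2449335) = -777180/(132*119) + 527999*(-1/2449335) = -777180/15708 - 527999/2449335 = -777180*1/15708 - 527999/2449335 = -64765/1309 - 527999/2449335 = -22760333138/458025645 ≈ -49.692)
A/3909196 - 2480567/(-4045922) = -22760333138/458025645/3909196 - 2480567/(-4045922) = -22760333138/458025645*1/3909196 - 2480567*(-1/4045922) = -11380166569/895256009665710 + 2480567/4045922 = 555174117715539018988/905533996284677183655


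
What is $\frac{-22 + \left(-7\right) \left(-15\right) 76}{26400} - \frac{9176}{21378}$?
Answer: $- \frac{2003341}{15677200} \approx -0.12779$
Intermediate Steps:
$\frac{-22 + \left(-7\right) \left(-15\right) 76}{26400} - \frac{9176}{21378} = \left(-22 + 105 \cdot 76\right) \frac{1}{26400} - \frac{4588}{10689} = \left(-22 + 7980\right) \frac{1}{26400} - \frac{4588}{10689} = 7958 \cdot \frac{1}{26400} - \frac{4588}{10689} = \frac{3979}{13200} - \frac{4588}{10689} = - \frac{2003341}{15677200}$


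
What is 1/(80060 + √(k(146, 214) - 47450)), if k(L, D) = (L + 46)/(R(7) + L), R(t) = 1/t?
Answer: 13650230/1092845503801 - 3*I*√613042298/2185691007602 ≈ 1.2491e-5 - 3.3984e-8*I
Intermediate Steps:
R(t) = 1/t
k(L, D) = (46 + L)/(⅐ + L) (k(L, D) = (L + 46)/(1/7 + L) = (46 + L)/(⅐ + L))
1/(80060 + √(k(146, 214) - 47450)) = 1/(80060 + √(7*(46 + 146)/(1 + 7*146) - 47450)) = 1/(80060 + √(7*192/(1 + 1022) - 47450)) = 1/(80060 + √(7*192/1023 - 47450)) = 1/(80060 + √(7*(1/1023)*192 - 47450)) = 1/(80060 + √(448/341 - 47450)) = 1/(80060 + √(-16180002/341)) = 1/(80060 + 3*I*√613042298/341)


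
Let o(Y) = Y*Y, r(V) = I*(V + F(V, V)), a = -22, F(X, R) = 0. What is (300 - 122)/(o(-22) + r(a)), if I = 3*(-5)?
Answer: 89/407 ≈ 0.21867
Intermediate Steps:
I = -15
r(V) = -15*V (r(V) = -15*(V + 0) = -15*V)
o(Y) = Y**2
(300 - 122)/(o(-22) + r(a)) = (300 - 122)/((-22)**2 - 15*(-22)) = 178/(484 + 330) = 178/814 = 178*(1/814) = 89/407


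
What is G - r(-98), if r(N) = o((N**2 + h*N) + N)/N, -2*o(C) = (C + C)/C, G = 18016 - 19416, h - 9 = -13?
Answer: -137201/98 ≈ -1400.0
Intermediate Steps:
h = -4 (h = 9 - 13 = -4)
G = -1400
o(C) = -1 (o(C) = -(C + C)/(2*C) = -2*C/(2*C) = -1/2*2 = -1)
r(N) = -1/N
G - r(-98) = -1400 - (-1)/(-98) = -1400 - (-1)*(-1)/98 = -1400 - 1*1/98 = -1400 - 1/98 = -137201/98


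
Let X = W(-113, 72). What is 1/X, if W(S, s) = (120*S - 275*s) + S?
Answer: -1/33473 ≈ -2.9875e-5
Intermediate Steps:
W(S, s) = -275*s + 121*S (W(S, s) = (-275*s + 120*S) + S = -275*s + 121*S)
X = -33473 (X = -275*72 + 121*(-113) = -19800 - 13673 = -33473)
1/X = 1/(-33473) = -1/33473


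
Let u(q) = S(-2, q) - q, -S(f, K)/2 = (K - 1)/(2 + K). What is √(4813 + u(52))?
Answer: 4*√2677/3 ≈ 68.986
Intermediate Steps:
S(f, K) = -2*(-1 + K)/(2 + K) (S(f, K) = -2*(K - 1)/(2 + K) = -2*(-1 + K)/(2 + K))
u(q) = -q + 2*(1 - q)/(2 + q) (u(q) = 2*(1 - q)/(2 + q) - q = -q + 2*(1 - q)/(2 + q))
√(4813 + u(52)) = √(4813 + (2 - 1*52² - 4*52)/(2 + 52)) = √(4813 + (2 - 1*2704 - 208)/54) = √(4813 + (2 - 2704 - 208)/54) = √(4813 + (1/54)*(-2910)) = √(4813 - 485/9) = √(42832/9) = 4*√2677/3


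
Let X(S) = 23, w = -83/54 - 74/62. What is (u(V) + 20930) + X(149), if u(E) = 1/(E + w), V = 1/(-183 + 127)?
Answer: 2699223353/128825 ≈ 20953.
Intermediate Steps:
w = -4571/1674 (w = -83*1/54 - 74*1/62 = -83/54 - 37/31 = -4571/1674 ≈ -2.7306)
V = -1/56 (V = 1/(-56) = -1/56 ≈ -0.017857)
u(E) = 1/(-4571/1674 + E) (u(E) = 1/(E - 4571/1674) = 1/(-4571/1674 + E))
(u(V) + 20930) + X(149) = (1674/(-4571 + 1674*(-1/56)) + 20930) + 23 = (1674/(-4571 - 837/28) + 20930) + 23 = (1674/(-128825/28) + 20930) + 23 = (1674*(-28/128825) + 20930) + 23 = (-46872/128825 + 20930) + 23 = 2696260378/128825 + 23 = 2699223353/128825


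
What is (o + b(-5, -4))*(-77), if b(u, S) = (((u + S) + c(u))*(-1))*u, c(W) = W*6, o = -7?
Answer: 15554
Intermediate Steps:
c(W) = 6*W
b(u, S) = u*(-S - 7*u) (b(u, S) = (((u + S) + 6*u)*(-1))*u = (((S + u) + 6*u)*(-1))*u = ((S + 7*u)*(-1))*u = (-S - 7*u)*u = u*(-S - 7*u))
(o + b(-5, -4))*(-77) = (-7 - 1*(-5)*(-4 + 7*(-5)))*(-77) = (-7 - 1*(-5)*(-4 - 35))*(-77) = (-7 - 1*(-5)*(-39))*(-77) = (-7 - 195)*(-77) = -202*(-77) = 15554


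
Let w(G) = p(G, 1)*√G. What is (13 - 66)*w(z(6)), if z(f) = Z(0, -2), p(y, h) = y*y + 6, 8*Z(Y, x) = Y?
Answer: 0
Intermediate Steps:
Z(Y, x) = Y/8
p(y, h) = 6 + y² (p(y, h) = y² + 6 = 6 + y²)
z(f) = 0 (z(f) = (⅛)*0 = 0)
w(G) = √G*(6 + G²) (w(G) = (6 + G²)*√G = √G*(6 + G²))
(13 - 66)*w(z(6)) = (13 - 66)*(√0*(6 + 0²)) = -0*(6 + 0) = -0*6 = -53*0 = 0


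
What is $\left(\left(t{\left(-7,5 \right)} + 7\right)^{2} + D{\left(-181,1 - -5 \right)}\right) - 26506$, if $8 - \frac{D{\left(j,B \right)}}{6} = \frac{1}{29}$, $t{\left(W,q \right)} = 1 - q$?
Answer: $- \frac{767027}{29} \approx -26449.0$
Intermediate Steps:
$D{\left(j,B \right)} = \frac{1386}{29}$ ($D{\left(j,B \right)} = 48 - \frac{6}{29} = \frac{1386}{29}$)
$\left(\left(t{\left(-7,5 \right)} + 7\right)^{2} + D{\left(-181,1 - -5 \right)}\right) - 26506 = \left(\left(\left(1 - 5\right) + 7\right)^{2} + \frac{1386}{29}\right) - 26506 = \left(\left(-4 + 7\right)^{2} + \frac{1386}{29}\right) - 26506 = \left(3^{2} + \frac{1386}{29}\right) - 26506 = \left(9 + \frac{1386}{29}\right) - 26506 = \frac{1647}{29} - 26506 = - \frac{767027}{29}$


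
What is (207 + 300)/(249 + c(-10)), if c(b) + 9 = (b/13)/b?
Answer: 6591/3121 ≈ 2.1118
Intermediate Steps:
c(b) = -116/13 (c(b) = -9 + (b/13)/b = -9 + 1/13 = -116/13)
(207 + 300)/(249 + c(-10)) = (207 + 300)/(249 - 116/13) = 507/(3121/13) = 507*(13/3121) = 6591/3121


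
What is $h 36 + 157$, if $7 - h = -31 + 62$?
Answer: $-707$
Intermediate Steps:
$h = -24$ ($h = 7 - \left(-31 + 62\right) = 7 - 31 = -24$)
$h 36 + 157 = \left(-24\right) 36 + 157 = -864 + 157 = -707$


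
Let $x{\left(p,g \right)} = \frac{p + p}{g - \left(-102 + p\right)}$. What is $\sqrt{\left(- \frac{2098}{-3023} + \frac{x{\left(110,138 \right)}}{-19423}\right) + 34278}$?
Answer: $\frac{\sqrt{19971923116485799711954}}{763304477} \approx 185.15$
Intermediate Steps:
$x{\left(p,g \right)} = \frac{2 p}{102 + g - p}$
$\sqrt{\left(- \frac{2098}{-3023} + \frac{x{\left(110,138 \right)}}{-19423}\right) + 34278} = \sqrt{\left(- \frac{2098}{-3023} + \frac{2 \cdot 110 \frac{1}{102 + 138 - 110}}{-19423}\right) + 34278} = \sqrt{\left(\left(-2098\right) \left(- \frac{1}{3023}\right) + 2 \cdot 110 \frac{1}{102 + 138 - 110} \left(- \frac{1}{19423}\right)\right) + 34278} = \sqrt{\left(\frac{2098}{3023} + 2 \cdot 110 \cdot \frac{1}{130} \left(- \frac{1}{19423}\right)\right) + 34278} = \sqrt{\left(\frac{2098}{3023} + \frac{22}{13} \left(- \frac{1}{19423}\right)\right) + 34278} = \sqrt{\left(\frac{2098}{3023} - \frac{22}{252499}\right) + 34278} = \sqrt{\frac{529676396}{763304477} + 34278} = \sqrt{\frac{26165080539002}{763304477}} = \frac{\sqrt{19971923116485799711954}}{763304477}$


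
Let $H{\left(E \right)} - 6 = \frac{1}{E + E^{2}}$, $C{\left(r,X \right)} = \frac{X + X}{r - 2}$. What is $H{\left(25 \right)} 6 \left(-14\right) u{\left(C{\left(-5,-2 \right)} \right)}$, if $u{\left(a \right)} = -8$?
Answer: $\frac{1310736}{325} \approx 4033.0$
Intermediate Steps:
$C{\left(r,X \right)} = \frac{2 X}{-2 + r}$
$H{\left(E \right)} = 6 + \frac{1}{E + E^{2}}$
$H{\left(25 \right)} 6 \left(-14\right) u{\left(C{\left(-5,-2 \right)} \right)} = \frac{1 + 6 \cdot 25 + 6 \cdot 25^{2}}{25 \left(1 + 25\right)} 6 \left(-14\right) \left(-8\right) = \frac{1 + 150 + 6 \cdot 625}{25 \cdot 26} \left(\left(-84\right) \left(-8\right)\right) = \frac{1}{25} \cdot \frac{1}{26} \left(1 + 150 + 3750\right) 672 = \frac{1}{25} \cdot \frac{1}{26} \cdot 3901 \cdot 672 = \frac{3901}{650} \cdot 672 = \frac{1310736}{325}$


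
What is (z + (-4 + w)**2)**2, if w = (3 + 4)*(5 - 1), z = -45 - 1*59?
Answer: 222784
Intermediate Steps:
z = -104 (z = -45 - 59 = -104)
w = 28 (w = 7*4 = 28)
(z + (-4 + w)**2)**2 = (-104 + (-4 + 28)**2)**2 = (-104 + 24**2)**2 = (-104 + 576)**2 = 472**2 = 222784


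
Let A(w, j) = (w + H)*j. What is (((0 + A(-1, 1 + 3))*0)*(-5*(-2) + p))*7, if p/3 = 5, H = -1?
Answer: 0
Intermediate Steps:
p = 15 (p = 3*5 = 15)
A(w, j) = j*(-1 + w) (A(w, j) = (w - 1)*j = (-1 + w)*j = j*(-1 + w))
(((0 + A(-1, 1 + 3))*0)*(-5*(-2) + p))*7 = (((0 + (1 + 3)*(-1 - 1))*0)*(-5*(-2) + 15))*7 = (((0 + 4*(-2))*0)*(10 + 15))*7 = (((0 - 8)*0)*25)*7 = (-8*0*25)*7 = (0*25)*7 = 0*7 = 0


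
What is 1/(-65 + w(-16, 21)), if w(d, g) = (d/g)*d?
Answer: -21/1109 ≈ -0.018936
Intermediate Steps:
w(d, g) = d²/g
1/(-65 + w(-16, 21)) = 1/(-65 + (-16)²/21) = 1/(-65 + 256*(1/21)) = 1/(-65 + 256/21) = 1/(-1109/21) = -21/1109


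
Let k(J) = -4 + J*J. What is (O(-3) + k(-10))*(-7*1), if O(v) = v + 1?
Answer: -658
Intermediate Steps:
O(v) = 1 + v
k(J) = -4 + J²
(O(-3) + k(-10))*(-7*1) = ((1 - 3) + (-4 + (-10)²))*(-7*1) = (-2 + (-4 + 100))*(-7) = (-2 + 96)*(-7) = 94*(-7) = -658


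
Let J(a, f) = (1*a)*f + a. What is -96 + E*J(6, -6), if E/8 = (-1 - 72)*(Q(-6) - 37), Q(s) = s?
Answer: -753456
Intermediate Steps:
J(a, f) = a + a*f (J(a, f) = a*f + a = a + a*f)
E = 25112 (E = 8*((-1 - 72)*(-6 - 37)) = 8*(-73*(-43)) = 8*3139 = 25112)
-96 + E*J(6, -6) = -96 + 25112*(6*(1 - 6)) = -96 + 25112*(6*(-5)) = -96 + 25112*(-30) = -96 - 753360 = -753456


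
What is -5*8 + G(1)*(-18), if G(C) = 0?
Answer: -40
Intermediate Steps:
-5*8 + G(1)*(-18) = -5*8 + 0*(-18) = -40 + 0 = -40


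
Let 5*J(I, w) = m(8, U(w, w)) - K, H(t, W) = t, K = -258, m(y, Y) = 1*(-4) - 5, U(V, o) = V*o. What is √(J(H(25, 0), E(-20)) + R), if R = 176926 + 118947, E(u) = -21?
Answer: √7398070/5 ≈ 543.99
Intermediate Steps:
m(y, Y) = -9 (m(y, Y) = -4 - 5 = -9)
J(I, w) = 249/5 (J(I, w) = (-9 - 1*(-258))/5 = (-9 + 258)/5 = (⅕)*249 = 249/5)
R = 295873
√(J(H(25, 0), E(-20)) + R) = √(249/5 + 295873) = √(1479614/5) = √7398070/5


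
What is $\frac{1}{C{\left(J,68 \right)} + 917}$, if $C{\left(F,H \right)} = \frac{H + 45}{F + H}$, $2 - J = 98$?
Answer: $\frac{28}{25563} \approx 0.0010953$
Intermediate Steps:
$J = -96$ ($J = 2 - 98 = -96$)
$C{\left(F,H \right)} = \frac{45 + H}{F + H}$
$\frac{1}{C{\left(J,68 \right)} + 917} = \frac{1}{\frac{45 + 68}{-96 + 68} + 917} = \frac{1}{\frac{1}{-28} \cdot 113 + 917} = \frac{1}{\left(- \frac{1}{28}\right) 113 + 917} = \frac{1}{- \frac{113}{28} + 917} = \frac{1}{\frac{25563}{28}} = \frac{28}{25563}$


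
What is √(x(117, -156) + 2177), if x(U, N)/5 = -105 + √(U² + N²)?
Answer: √2627 ≈ 51.254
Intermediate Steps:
x(U, N) = -525 + 5*√(N² + U²) (x(U, N) = 5*(-105 + √(U² + N²)) = 5*(-105 + √(N² + U²)) = -525 + 5*√(N² + U²))
√(x(117, -156) + 2177) = √((-525 + 5*√((-156)² + 117²)) + 2177) = √((-525 + 5*√(24336 + 13689)) + 2177) = √((-525 + 5*√38025) + 2177) = √((-525 + 5*195) + 2177) = √((-525 + 975) + 2177) = √(450 + 2177) = √2627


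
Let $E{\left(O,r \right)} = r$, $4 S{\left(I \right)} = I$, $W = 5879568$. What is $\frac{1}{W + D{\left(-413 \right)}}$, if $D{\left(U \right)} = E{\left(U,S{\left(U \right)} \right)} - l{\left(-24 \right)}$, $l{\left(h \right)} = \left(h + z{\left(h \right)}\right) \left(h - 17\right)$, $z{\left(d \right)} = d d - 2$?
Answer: $\frac{4}{23608059} \approx 1.6943 \cdot 10^{-7}$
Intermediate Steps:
$S{\left(I \right)} = \frac{I}{4}$
$z{\left(d \right)} = -2 + d^{2}$ ($z{\left(d \right)} = d^{2} - 2 = -2 + d^{2}$)
$l{\left(h \right)} = \left(-17 + h\right) \left(-2 + h + h^{2}\right)$ ($l{\left(h \right)} = \left(h + \left(-2 + h^{2}\right)\right) \left(h - 17\right) = \left(-2 + h + h^{2}\right) \left(-17 + h\right) = \left(-17 + h\right) \left(-2 + h + h^{2}\right)$)
$D{\left(U \right)} = 22550 + \frac{U}{4}$ ($D{\left(U \right)} = \frac{U}{4} - \left(34 + \left(-24\right)^{3} - -456 - 16 \left(-24\right)^{2}\right) = \frac{U}{4} - \left(34 - 13824 + 456 - 9216\right) = \frac{U}{4} - -22550 = \frac{U}{4} + 22550 = 22550 + \frac{U}{4}$)
$\frac{1}{W + D{\left(-413 \right)}} = \frac{1}{5879568 + \left(22550 + \frac{1}{4} \left(-413\right)\right)} = \frac{1}{5879568 + \left(22550 - \frac{413}{4}\right)} = \frac{1}{5879568 + \frac{89787}{4}} = \frac{1}{\frac{23608059}{4}} = \frac{4}{23608059}$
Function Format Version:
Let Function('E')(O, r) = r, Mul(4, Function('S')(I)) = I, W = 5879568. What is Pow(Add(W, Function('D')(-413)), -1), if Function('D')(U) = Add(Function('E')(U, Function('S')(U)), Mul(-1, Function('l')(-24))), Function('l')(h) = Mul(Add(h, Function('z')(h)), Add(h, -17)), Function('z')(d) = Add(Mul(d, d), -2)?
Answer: Rational(4, 23608059) ≈ 1.6943e-7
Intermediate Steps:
Function('S')(I) = Mul(Rational(1, 4), I)
Function('z')(d) = Add(-2, Pow(d, 2)) (Function('z')(d) = Add(Pow(d, 2), -2) = Add(-2, Pow(d, 2)))
Function('l')(h) = Mul(Add(-17, h), Add(-2, h, Pow(h, 2))) (Function('l')(h) = Mul(Add(h, Add(-2, Pow(h, 2))), Add(h, -17)) = Mul(Add(-2, h, Pow(h, 2)), Add(-17, h)) = Mul(Add(-17, h), Add(-2, h, Pow(h, 2))))
Function('D')(U) = Add(22550, Mul(Rational(1, 4), U)) (Function('D')(U) = Add(Mul(Rational(1, 4), U), Mul(-1, Add(34, Pow(-24, 3), Mul(-19, -24), Mul(-16, Pow(-24, 2))))) = Add(Mul(Rational(1, 4), U), Mul(-1, Add(34, -13824, 456, Mul(-16, 576)))) = Add(Mul(Rational(1, 4), U), Mul(-1, Add(34, -13824, 456, -9216))) = Add(Mul(Rational(1, 4), U), Mul(-1, -22550)) = Add(Mul(Rational(1, 4), U), 22550) = Add(22550, Mul(Rational(1, 4), U)))
Pow(Add(W, Function('D')(-413)), -1) = Pow(Add(5879568, Add(22550, Mul(Rational(1, 4), -413))), -1) = Pow(Add(5879568, Add(22550, Rational(-413, 4))), -1) = Pow(Add(5879568, Rational(89787, 4)), -1) = Pow(Rational(23608059, 4), -1) = Rational(4, 23608059)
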